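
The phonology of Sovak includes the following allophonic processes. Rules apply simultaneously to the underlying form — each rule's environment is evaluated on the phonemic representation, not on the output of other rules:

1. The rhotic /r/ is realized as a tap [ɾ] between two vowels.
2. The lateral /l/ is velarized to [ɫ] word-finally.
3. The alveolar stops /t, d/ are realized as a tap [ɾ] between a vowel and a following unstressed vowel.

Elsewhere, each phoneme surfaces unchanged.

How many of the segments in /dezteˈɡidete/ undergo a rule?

Segments that undergo a rule: /d/ → [ɾ] (rule 3); /t/ → [ɾ] (rule 3).
All other segments surface unchanged.

2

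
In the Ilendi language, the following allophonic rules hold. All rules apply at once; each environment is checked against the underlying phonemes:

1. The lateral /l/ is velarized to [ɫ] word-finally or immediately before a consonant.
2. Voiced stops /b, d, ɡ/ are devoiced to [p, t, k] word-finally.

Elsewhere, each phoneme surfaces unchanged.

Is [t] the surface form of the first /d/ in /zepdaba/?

No

/d/ (between /p/ and /a/) is in the target of rule 2 but the environment (word-finally) is not met → [d].
The actual realization is [d], not [t].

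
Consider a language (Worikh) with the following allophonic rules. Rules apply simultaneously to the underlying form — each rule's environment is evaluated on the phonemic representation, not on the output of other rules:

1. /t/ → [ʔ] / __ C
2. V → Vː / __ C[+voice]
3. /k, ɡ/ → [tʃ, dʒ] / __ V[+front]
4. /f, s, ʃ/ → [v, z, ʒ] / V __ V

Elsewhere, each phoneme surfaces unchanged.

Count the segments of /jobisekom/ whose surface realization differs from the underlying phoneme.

3

Segments that undergo a rule: /o/ → [oː] (rule 2); /s/ → [z] (rule 4); /o/ → [oː] (rule 2).
All other segments surface unchanged.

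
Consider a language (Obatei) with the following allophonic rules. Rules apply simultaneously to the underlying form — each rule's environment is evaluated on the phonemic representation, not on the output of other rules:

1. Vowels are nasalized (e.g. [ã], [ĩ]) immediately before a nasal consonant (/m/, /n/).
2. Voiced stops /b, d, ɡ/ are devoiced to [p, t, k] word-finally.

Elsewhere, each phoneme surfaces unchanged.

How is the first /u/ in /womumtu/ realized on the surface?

[ũ]

Rule 1 applies to /u/ (between /m/ and /m/: before a nasal consonant) → [ũ].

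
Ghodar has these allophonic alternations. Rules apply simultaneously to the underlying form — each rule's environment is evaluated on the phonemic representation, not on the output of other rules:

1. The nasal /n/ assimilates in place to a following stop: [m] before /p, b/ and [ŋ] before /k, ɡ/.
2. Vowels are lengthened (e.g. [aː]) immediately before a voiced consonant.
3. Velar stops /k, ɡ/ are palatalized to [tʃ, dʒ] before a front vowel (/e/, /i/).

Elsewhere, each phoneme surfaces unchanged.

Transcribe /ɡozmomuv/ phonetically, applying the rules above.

[ɡoːzmoːmuːv]

/ɡ/ (word-initial) fails the environment for rule 3, so it stays [ɡ].
/o/ — between /ɡ/ and /z/, before a voiced consonant — surfaces as [oː] (rule 2).
/o/ meets the environment for rule 2 (before a voiced consonant) → [oː].
/u/ meets the environment for rule 2 (before a voiced consonant) → [uː].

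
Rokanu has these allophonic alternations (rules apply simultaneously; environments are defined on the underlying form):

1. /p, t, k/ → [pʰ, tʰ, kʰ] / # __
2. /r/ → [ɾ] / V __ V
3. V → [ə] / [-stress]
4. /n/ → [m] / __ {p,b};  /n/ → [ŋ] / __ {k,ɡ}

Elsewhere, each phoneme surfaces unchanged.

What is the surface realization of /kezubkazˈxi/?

[kʰəzəbkəzˈxi]

Rule 1 applies to /k/ (word-initial: word-initially) → [kʰ].
Rule 3 applies to /e/ (between /k/ and /z/: in an unstressed syllable) → [ə].
/u/ — between /z/ and /b/, in an unstressed syllable — surfaces as [ə] (rule 3).
/k/ — between /b/ and /a/; rule 1 does not apply here → [k].
/a/ meets the environment for rule 3 (in an unstressed syllable) → [ə].
/i/ (word-final) is in the target of rule 3 but the environment (in an unstressed syllable) is not met → [i].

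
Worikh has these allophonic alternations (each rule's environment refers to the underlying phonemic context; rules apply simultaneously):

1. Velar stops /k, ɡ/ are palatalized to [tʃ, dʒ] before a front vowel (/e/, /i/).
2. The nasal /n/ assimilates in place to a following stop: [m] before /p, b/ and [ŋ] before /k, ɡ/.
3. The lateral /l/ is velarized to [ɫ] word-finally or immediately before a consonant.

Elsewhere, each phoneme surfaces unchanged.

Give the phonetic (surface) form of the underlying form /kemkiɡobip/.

/k/ — word-initial, before a front vowel — surfaces as [tʃ] (rule 1).
/k/ (between /m/ and /i/): before a front vowel, so rule 1 applies → [tʃ].
/ɡ/ (between /i/ and /o/) is in the target of rule 1 but the environment (before a front vowel) is not met → [ɡ].

[tʃemtʃiɡobip]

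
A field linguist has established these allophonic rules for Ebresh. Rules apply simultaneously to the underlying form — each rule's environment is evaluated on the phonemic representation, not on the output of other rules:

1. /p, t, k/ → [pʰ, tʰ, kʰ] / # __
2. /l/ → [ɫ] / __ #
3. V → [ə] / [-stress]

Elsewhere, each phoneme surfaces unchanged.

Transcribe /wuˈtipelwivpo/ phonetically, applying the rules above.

/w/ stays [w].
/u/ (between /w/ and /t/): in an unstressed syllable, so rule 3 applies → [ə].
/t/ (between /u/ and /i/) fails the environment for rule 1, so it stays [t].
/i/ (between /t/ and /p/): rule 3 targets it, but not in an unstressed syllable → unchanged [i].
/p/ (between /i/ and /e/): rule 1 targets it, but not word-initially → unchanged [p].
/e/ (between /p/ and /l/): in an unstressed syllable, so rule 3 applies → [ə].
/l/ (between /e/ and /w/) fails the environment for rule 2, so it stays [l].
/w/ (between /l/ and /i/): no rule targets it → [w].
/i/ (between /w/ and /v/): in an unstressed syllable, so rule 3 applies → [ə].
/v/ — not in any rule's target class → [v].
/p/ (between /v/ and /o/) is in the target of rule 1 but the environment (word-initially) is not met → [p].
Rule 3 applies to /o/ (word-final: in an unstressed syllable) → [ə].

[wəˈtipəlwəvpə]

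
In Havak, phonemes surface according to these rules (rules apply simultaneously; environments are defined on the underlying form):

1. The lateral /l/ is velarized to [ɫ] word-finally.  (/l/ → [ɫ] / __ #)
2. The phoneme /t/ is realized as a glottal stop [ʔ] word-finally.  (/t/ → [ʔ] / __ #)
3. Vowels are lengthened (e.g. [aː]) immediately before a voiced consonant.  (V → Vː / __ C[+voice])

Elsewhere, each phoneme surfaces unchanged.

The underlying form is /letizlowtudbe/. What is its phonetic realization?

/l/ (word-initial): rule 1 targets it, but not word-finally → unchanged [l].
/e/ (between /l/ and /t/): rule 3 targets it, but not before a voiced consonant → unchanged [e].
/t/ (between /e/ and /i/) fails the environment for rule 2, so it stays [t].
/i/ (between /t/ and /z/) occurs before a voiced consonant → [iː] by rule 3.
/z/ (between /i/ and /l/): no rule targets it → [z].
/l/ — between /z/ and /o/; rule 1 does not apply here → [l].
/o/ (between /l/ and /w/): before a voiced consonant, so rule 3 applies → [oː].
/w/ (between /o/ and /t/) is unaffected → [w].
/t/ (between /w/ and /u/) is in the target of rule 2 but the environment (word-finally) is not met → [t].
/u/ meets the environment for rule 3 (before a voiced consonant) → [uː].
/d/ (between /u/ and /b/): no rule targets it → [d].
/b/ (between /d/ and /e/) is unaffected → [b].
/e/ (word-final) fails the environment for rule 3, so it stays [e].

[letiːzloːwtuːdbe]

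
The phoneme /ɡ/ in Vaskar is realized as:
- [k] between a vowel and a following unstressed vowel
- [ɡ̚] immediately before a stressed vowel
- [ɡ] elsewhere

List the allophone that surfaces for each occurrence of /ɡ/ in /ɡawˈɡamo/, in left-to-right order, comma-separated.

[ɡ], [ɡ̚]

Occurrence 1 (position 1): no conditioning environment matches → elsewhere allophone [ɡ].
Occurrence 2 (position 4): immediately before a stressed vowel → [ɡ̚].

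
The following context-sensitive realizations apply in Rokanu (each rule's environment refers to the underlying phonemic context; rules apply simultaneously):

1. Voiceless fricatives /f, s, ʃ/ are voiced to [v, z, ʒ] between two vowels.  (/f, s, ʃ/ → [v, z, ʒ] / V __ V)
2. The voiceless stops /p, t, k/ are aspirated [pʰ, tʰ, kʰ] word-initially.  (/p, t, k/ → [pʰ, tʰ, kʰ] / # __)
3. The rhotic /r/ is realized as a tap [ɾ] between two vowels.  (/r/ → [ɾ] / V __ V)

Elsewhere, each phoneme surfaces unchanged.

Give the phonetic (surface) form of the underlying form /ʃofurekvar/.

[ʃovuɾekvar]

/ʃ/ — word-initial; rule 1 does not apply here → [ʃ].
/o/ stays [o].
/f/ (between /o/ and /u/) occurs between two vowels → [v] by rule 1.
/u/ stays [u].
/r/ — between /u/ and /e/, between two vowels — surfaces as [ɾ] (rule 3).
/e/ stays [e].
/k/ (between /e/ and /v/): rule 2 targets it, but not word-initially → unchanged [k].
/v/ stays [v].
/a/ — not in any rule's target class → [a].
/r/ (word-final) is in the target of rule 3 but the environment (between two vowels) is not met → [r].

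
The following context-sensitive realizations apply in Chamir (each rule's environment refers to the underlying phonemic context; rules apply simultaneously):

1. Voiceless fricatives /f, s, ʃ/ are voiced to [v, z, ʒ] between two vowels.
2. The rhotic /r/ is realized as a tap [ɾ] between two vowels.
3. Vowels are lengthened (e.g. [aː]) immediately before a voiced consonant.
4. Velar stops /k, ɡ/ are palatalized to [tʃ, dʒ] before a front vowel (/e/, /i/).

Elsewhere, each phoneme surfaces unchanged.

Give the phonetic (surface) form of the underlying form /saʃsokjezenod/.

[saʃsokjeːzeːnoːd]

/s/ (word-initial): rule 1 targets it, but not between two vowels → unchanged [s].
/a/ — between /s/ and /ʃ/; rule 3 does not apply here → [a].
/ʃ/ (between /a/ and /s/) fails the environment for rule 1, so it stays [ʃ].
/s/ — between /ʃ/ and /o/; rule 1 does not apply here → [s].
/o/ (between /s/ and /k/): rule 3 targets it, but not before a voiced consonant → unchanged [o].
/k/ — between /o/ and /j/; rule 4 does not apply here → [k].
/e/ (between /j/ and /z/) occurs before a voiced consonant → [eː] by rule 3.
/e/ meets the environment for rule 3 (before a voiced consonant) → [eː].
/o/ (between /n/ and /d/): before a voiced consonant, so rule 3 applies → [oː].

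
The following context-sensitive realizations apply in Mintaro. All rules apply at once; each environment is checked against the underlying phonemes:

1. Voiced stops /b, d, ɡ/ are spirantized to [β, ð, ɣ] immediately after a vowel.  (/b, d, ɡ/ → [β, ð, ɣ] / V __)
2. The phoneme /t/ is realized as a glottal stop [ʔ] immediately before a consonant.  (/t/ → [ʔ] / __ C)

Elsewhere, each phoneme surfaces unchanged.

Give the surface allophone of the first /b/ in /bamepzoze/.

/b/ — word-initial; rule 1 does not apply here → [b].

[b]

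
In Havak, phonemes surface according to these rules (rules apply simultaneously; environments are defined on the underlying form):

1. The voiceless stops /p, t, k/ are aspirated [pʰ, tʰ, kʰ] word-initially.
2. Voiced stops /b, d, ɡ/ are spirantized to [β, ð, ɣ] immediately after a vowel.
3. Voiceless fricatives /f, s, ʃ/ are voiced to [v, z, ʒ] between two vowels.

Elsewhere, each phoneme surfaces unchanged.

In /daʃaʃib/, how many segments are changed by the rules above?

Segments that undergo a rule: /ʃ/ → [ʒ] (rule 3); /ʃ/ → [ʒ] (rule 3); /b/ → [β] (rule 2).
All other segments surface unchanged.

3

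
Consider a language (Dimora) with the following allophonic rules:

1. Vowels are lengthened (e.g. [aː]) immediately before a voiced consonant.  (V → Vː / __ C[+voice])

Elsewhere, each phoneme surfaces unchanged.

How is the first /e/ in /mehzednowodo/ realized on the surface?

/e/ (between /m/ and /h/) fails the environment for rule 1, so it stays [e].

[e]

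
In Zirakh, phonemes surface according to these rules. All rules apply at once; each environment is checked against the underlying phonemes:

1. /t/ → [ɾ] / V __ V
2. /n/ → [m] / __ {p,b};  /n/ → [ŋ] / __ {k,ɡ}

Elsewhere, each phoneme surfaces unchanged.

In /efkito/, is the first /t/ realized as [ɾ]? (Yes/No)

Yes

/t/ (between /i/ and /o/) occurs between two vowels → [ɾ] by rule 1.
The actual realization is [ɾ], which matches [ɾ].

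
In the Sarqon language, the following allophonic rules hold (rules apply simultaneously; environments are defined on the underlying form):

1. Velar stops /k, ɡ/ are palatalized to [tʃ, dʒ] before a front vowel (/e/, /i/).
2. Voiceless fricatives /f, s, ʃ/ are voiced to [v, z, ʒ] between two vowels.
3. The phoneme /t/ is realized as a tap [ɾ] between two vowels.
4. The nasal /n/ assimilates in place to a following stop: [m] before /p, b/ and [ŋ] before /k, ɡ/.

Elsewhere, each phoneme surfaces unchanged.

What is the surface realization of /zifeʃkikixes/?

[ziveʃtʃitʃixes]

/z/ (word-initial): no rule targets it → [z].
/i/ (between /z/ and /f/) is unaffected → [i].
/f/ (between /i/ and /e/) occurs between two vowels → [v] by rule 2.
/e/ stays [e].
/ʃ/ (between /e/ and /k/) is in the target of rule 2 but the environment (between two vowels) is not met → [ʃ].
/k/ (between /ʃ/ and /i/): before a front vowel, so rule 1 applies → [tʃ].
/i/ (between /k/ and /k/): no rule targets it → [i].
/k/ meets the environment for rule 1 (before a front vowel) → [tʃ].
/i/ stays [i].
/x/ (between /i/ and /e/) is unaffected → [x].
/e/ (between /x/ and /s/) is unaffected → [e].
/s/ (word-final) fails the environment for rule 2, so it stays [s].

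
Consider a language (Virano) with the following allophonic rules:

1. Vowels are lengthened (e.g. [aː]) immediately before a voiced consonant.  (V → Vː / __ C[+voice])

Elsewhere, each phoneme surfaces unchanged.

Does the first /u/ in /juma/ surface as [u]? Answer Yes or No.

No

/u/ (between /j/ and /m/): before a voiced consonant, so rule 1 applies → [uː].
The actual realization is [uː], not [u].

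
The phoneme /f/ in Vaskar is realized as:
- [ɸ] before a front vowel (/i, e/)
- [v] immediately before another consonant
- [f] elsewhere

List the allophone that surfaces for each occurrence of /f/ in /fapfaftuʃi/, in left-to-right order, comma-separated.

Occurrence 1 (position 1): no conditioning environment matches → elsewhere allophone [f].
Occurrence 2 (position 4): no conditioning environment matches → elsewhere allophone [f].
Occurrence 3 (position 6): immediately before another consonant → [v].

[f], [f], [v]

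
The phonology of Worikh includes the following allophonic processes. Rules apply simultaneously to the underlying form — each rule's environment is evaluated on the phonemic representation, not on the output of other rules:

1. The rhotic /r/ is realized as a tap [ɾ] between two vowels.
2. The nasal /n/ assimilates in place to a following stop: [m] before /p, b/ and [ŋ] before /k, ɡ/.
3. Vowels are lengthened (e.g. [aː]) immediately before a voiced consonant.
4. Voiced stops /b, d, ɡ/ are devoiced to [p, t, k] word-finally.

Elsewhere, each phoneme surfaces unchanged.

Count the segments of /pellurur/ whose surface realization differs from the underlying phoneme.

Segments that undergo a rule: /e/ → [eː] (rule 3); /u/ → [uː] (rule 3); /r/ → [ɾ] (rule 1); /u/ → [uː] (rule 3).
All other segments surface unchanged.

4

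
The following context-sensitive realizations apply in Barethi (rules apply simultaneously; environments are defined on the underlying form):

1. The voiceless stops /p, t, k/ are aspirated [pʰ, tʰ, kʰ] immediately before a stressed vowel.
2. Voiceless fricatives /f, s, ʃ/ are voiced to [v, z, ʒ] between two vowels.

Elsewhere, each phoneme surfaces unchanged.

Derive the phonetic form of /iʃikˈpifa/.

/i/ stays [i].
Rule 2 applies to /ʃ/ (between /i/ and /i/: between two vowels) → [ʒ].
/i/ stays [i].
/k/ (between /i/ and /p/): rule 1 targets it, but not immediately before a stressed vowel → unchanged [k].
/p/ (between /k/ and /i/) occurs immediately before a stressed vowel → [pʰ] by rule 1.
/i/ (between /p/ and /f/): no rule targets it → [i].
/f/ (between /i/ and /a/) occurs between two vowels → [v] by rule 2.
/a/ stays [a].

[iʒikˈpʰiva]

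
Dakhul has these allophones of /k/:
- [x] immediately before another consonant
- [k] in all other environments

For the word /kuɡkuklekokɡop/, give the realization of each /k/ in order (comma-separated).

[k], [k], [x], [k], [x]

Occurrence 1 (position 1): no conditioning environment matches → elsewhere allophone [k].
Occurrence 2 (position 4): no conditioning environment matches → elsewhere allophone [k].
Occurrence 3 (position 6): immediately before another consonant → [x].
Occurrence 4 (position 9): no conditioning environment matches → elsewhere allophone [k].
Occurrence 5 (position 11): immediately before another consonant → [x].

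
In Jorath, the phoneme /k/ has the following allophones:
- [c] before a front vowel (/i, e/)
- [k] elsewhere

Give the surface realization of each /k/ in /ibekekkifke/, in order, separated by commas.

Occurrence 1 (position 4): before a front vowel → [c].
Occurrence 2 (position 6): no conditioning environment matches → elsewhere allophone [k].
Occurrence 3 (position 7): before a front vowel → [c].
Occurrence 4 (position 10): before a front vowel → [c].

[c], [k], [c], [c]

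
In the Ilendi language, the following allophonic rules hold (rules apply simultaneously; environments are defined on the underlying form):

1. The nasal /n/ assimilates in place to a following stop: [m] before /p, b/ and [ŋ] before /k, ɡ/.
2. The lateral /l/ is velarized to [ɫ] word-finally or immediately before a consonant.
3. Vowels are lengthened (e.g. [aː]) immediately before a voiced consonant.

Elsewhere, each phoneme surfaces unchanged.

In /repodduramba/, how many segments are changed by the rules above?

3

Segments that undergo a rule: /o/ → [oː] (rule 3); /u/ → [uː] (rule 3); /a/ → [aː] (rule 3).
All other segments surface unchanged.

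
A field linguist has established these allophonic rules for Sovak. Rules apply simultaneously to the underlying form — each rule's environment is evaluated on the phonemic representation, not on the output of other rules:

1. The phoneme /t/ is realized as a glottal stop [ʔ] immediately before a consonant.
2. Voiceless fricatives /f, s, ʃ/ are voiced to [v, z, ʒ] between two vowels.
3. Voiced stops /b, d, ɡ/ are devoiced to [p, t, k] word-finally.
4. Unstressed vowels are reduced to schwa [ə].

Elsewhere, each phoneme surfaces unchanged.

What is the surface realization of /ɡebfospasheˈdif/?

/ɡ/ — word-initial; rule 3 does not apply here → [ɡ].
/e/ meets the environment for rule 4 (in an unstressed syllable) → [ə].
/b/ (between /e/ and /f/) is in the target of rule 3 but the environment (word-finally) is not met → [b].
/f/ (between /b/ and /o/) fails the environment for rule 2, so it stays [f].
/o/ (between /f/ and /s/) occurs in an unstressed syllable → [ə] by rule 4.
/s/ (between /o/ and /p/): rule 2 targets it, but not between two vowels → unchanged [s].
/a/ meets the environment for rule 4 (in an unstressed syllable) → [ə].
/s/ (between /a/ and /h/) is in the target of rule 2 but the environment (between two vowels) is not met → [s].
/e/ — between /h/ and /d/, in an unstressed syllable — surfaces as [ə] (rule 4).
/d/ (between /e/ and /i/): rule 3 targets it, but not word-finally → unchanged [d].
/i/ (between /d/ and /f/) is in the target of rule 4 but the environment (in an unstressed syllable) is not met → [i].
/f/ (word-final) is in the target of rule 2 but the environment (between two vowels) is not met → [f].

[ɡəbfəspəshəˈdif]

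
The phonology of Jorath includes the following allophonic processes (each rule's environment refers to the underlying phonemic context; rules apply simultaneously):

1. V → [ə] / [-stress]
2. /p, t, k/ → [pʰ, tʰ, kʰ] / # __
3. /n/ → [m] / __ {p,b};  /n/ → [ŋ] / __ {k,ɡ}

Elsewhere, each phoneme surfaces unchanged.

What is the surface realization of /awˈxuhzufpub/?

/a/ — word-initial, in an unstressed syllable — surfaces as [ə] (rule 1).
/w/ (between /a/ and /x/): no rule targets it → [w].
/x/ — not in any rule's target class → [x].
/u/ (between /x/ and /h/) fails the environment for rule 1, so it stays [u].
/h/ stays [h].
/z/ (between /h/ and /u/) is unaffected → [z].
/u/ — between /z/ and /f/, in an unstressed syllable — surfaces as [ə] (rule 1).
/f/ — not in any rule's target class → [f].
/p/ (between /f/ and /u/): rule 2 targets it, but not word-initially → unchanged [p].
/u/ meets the environment for rule 1 (in an unstressed syllable) → [ə].
/b/ stays [b].

[əwˈxuhzəfpəb]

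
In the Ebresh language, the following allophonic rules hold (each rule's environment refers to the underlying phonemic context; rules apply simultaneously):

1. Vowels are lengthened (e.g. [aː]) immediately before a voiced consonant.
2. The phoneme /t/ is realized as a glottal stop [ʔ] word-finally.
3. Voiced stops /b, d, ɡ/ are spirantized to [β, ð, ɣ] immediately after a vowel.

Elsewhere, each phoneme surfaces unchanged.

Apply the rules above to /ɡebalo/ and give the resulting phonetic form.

[ɡeːβaːlo]

/ɡ/ (word-initial): rule 3 targets it, but not immediately after a vowel → unchanged [ɡ].
/e/ (between /ɡ/ and /b/) occurs before a voiced consonant → [eː] by rule 1.
/b/ — between /e/ and /a/, immediately after a vowel — surfaces as [β] (rule 3).
/a/ (between /b/ and /l/): before a voiced consonant, so rule 1 applies → [aː].
/l/ — not in any rule's target class → [l].
/o/ (word-final): rule 1 targets it, but not before a voiced consonant → unchanged [o].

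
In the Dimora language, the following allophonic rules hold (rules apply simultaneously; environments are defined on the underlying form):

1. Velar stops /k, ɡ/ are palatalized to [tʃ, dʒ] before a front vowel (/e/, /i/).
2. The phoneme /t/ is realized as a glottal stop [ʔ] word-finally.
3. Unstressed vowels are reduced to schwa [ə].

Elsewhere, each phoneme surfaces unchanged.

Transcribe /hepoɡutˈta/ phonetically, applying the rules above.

/h/ (word-initial) is unaffected → [h].
/e/ — between /h/ and /p/, in an unstressed syllable — surfaces as [ə] (rule 3).
/p/ (between /e/ and /o/): no rule targets it → [p].
/o/ (between /p/ and /ɡ/) occurs in an unstressed syllable → [ə] by rule 3.
/ɡ/ (between /o/ and /u/): rule 1 targets it, but not before a front vowel → unchanged [ɡ].
/u/ (between /ɡ/ and /t/): in an unstressed syllable, so rule 3 applies → [ə].
/t/ (between /u/ and /t/) fails the environment for rule 2, so it stays [t].
/t/ — between /t/ and /a/; rule 2 does not apply here → [t].
/a/ (word-final) fails the environment for rule 3, so it stays [a].

[həpəɡətˈta]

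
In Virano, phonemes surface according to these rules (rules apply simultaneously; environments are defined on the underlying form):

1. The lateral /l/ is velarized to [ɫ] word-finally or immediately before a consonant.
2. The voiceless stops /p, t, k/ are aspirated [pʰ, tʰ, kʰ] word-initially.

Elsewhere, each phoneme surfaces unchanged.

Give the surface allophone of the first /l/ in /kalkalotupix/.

[ɫ]

/l/ (between /a/ and /k/): word-finally or immediately before a consonant, so rule 1 applies → [ɫ].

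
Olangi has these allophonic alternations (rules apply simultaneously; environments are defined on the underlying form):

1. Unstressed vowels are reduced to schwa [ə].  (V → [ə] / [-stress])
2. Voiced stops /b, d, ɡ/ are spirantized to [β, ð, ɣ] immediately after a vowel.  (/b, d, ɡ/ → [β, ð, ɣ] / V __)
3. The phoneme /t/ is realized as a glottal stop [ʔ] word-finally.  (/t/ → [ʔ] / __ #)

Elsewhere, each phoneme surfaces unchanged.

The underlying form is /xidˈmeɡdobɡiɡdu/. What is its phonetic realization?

Rule 1 applies to /i/ (between /x/ and /d/: in an unstressed syllable) → [ə].
/d/ (between /i/ and /m/): immediately after a vowel, so rule 2 applies → [ð].
/e/ (between /m/ and /ɡ/): rule 1 targets it, but not in an unstressed syllable → unchanged [e].
/ɡ/ (between /e/ and /d/) occurs immediately after a vowel → [ɣ] by rule 2.
/d/ (between /ɡ/ and /o/) is in the target of rule 2 but the environment (immediately after a vowel) is not met → [d].
/o/ (between /d/ and /b/): in an unstressed syllable, so rule 1 applies → [ə].
Rule 2 applies to /b/ (between /o/ and /ɡ/: immediately after a vowel) → [β].
/ɡ/ (between /b/ and /i/) fails the environment for rule 2, so it stays [ɡ].
Rule 1 applies to /i/ (between /ɡ/ and /ɡ/: in an unstressed syllable) → [ə].
/ɡ/ meets the environment for rule 2 (immediately after a vowel) → [ɣ].
/d/ — between /ɡ/ and /u/; rule 2 does not apply here → [d].
/u/ — word-final, in an unstressed syllable — surfaces as [ə] (rule 1).

[xəðˈmeɣdəβɡəɣdə]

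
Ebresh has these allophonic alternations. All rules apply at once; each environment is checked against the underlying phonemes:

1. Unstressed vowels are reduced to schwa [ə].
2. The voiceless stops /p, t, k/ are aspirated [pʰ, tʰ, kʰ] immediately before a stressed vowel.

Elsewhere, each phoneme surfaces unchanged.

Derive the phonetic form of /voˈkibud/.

[vəˈkʰibəd]

/v/ — not in any rule's target class → [v].
/o/ — between /v/ and /k/, in an unstressed syllable — surfaces as [ə] (rule 1).
/k/ — between /o/ and /i/, immediately before a stressed vowel — surfaces as [kʰ] (rule 2).
/i/ (between /k/ and /b/): rule 1 targets it, but not in an unstressed syllable → unchanged [i].
/b/ (between /i/ and /u/) is unaffected → [b].
/u/ (between /b/ and /d/): in an unstressed syllable, so rule 1 applies → [ə].
/d/ — not in any rule's target class → [d].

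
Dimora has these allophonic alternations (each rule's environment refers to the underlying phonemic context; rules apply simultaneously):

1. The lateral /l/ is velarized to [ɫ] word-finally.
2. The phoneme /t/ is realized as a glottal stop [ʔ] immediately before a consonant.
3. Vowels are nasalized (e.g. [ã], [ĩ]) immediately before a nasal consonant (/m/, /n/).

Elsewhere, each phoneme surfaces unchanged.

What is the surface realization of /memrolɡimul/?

[mẽmrolɡĩmuɫ]

/m/ — not in any rule's target class → [m].
/e/ (between /m/ and /m/) occurs before a nasal consonant → [ẽ] by rule 3.
/m/ (between /e/ and /r/) is unaffected → [m].
/r/ (between /m/ and /o/) is unaffected → [r].
/o/ (between /r/ and /l/): rule 3 targets it, but not before a nasal consonant → unchanged [o].
/l/ — between /o/ and /ɡ/; rule 1 does not apply here → [l].
/ɡ/ — not in any rule's target class → [ɡ].
/i/ — between /ɡ/ and /m/, before a nasal consonant — surfaces as [ĩ] (rule 3).
/m/ — not in any rule's target class → [m].
/u/ (between /m/ and /l/) is in the target of rule 3 but the environment (before a nasal consonant) is not met → [u].
/l/ — word-final, word-finally — surfaces as [ɫ] (rule 1).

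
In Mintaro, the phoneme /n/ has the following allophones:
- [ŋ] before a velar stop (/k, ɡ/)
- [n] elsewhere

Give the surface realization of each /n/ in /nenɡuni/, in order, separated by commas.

[n], [ŋ], [n]

Occurrence 1 (position 1): no conditioning environment matches → elsewhere allophone [n].
Occurrence 2 (position 3): before a velar stop → [ŋ].
Occurrence 3 (position 6): no conditioning environment matches → elsewhere allophone [n].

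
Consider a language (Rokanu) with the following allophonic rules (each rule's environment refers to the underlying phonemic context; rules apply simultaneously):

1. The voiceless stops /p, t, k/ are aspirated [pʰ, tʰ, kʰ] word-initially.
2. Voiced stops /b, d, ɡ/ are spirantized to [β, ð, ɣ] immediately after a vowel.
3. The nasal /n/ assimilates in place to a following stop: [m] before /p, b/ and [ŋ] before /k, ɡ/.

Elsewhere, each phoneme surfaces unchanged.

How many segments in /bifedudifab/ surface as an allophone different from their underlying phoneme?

3

Segments that undergo a rule: /d/ → [ð] (rule 2); /d/ → [ð] (rule 2); /b/ → [β] (rule 2).
All other segments surface unchanged.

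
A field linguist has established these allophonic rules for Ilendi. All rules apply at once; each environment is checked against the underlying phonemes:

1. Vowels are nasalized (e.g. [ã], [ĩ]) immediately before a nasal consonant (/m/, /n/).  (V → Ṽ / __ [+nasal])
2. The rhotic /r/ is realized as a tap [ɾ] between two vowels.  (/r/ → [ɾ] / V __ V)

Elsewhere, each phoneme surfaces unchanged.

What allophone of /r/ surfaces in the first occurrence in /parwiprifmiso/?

[r]

/r/ — between /a/ and /w/; rule 2 does not apply here → [r].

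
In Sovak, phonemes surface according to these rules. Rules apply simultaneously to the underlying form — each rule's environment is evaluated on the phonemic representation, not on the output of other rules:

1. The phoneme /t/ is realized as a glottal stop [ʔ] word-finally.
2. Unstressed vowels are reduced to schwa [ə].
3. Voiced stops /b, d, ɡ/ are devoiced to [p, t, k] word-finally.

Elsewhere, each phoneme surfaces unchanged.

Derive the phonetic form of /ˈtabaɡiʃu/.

/t/ (word-initial) fails the environment for rule 1, so it stays [t].
/a/ (between /t/ and /b/) is in the target of rule 2 but the environment (in an unstressed syllable) is not met → [a].
/b/ — between /a/ and /a/; rule 3 does not apply here → [b].
/a/ meets the environment for rule 2 (in an unstressed syllable) → [ə].
/ɡ/ (between /a/ and /i/) fails the environment for rule 3, so it stays [ɡ].
/i/ meets the environment for rule 2 (in an unstressed syllable) → [ə].
/ʃ/ (between /i/ and /u/) is unaffected → [ʃ].
Rule 2 applies to /u/ (word-final: in an unstressed syllable) → [ə].

[ˈtabəɡəʃə]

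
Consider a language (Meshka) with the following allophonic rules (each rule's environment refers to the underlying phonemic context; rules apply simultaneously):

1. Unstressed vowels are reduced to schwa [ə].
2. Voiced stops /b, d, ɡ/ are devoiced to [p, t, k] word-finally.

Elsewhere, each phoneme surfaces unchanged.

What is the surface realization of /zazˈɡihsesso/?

/z/ (word-initial) is unaffected → [z].
Rule 1 applies to /a/ (between /z/ and /z/: in an unstressed syllable) → [ə].
/z/ stays [z].
/ɡ/ (between /z/ and /i/) is in the target of rule 2 but the environment (word-finally) is not met → [ɡ].
/i/ — between /ɡ/ and /h/; rule 1 does not apply here → [i].
/h/ (between /i/ and /s/): no rule targets it → [h].
/s/ stays [s].
/e/ (between /s/ and /s/) occurs in an unstressed syllable → [ə] by rule 1.
/s/ (between /e/ and /s/) is unaffected → [s].
/s/ — not in any rule's target class → [s].
/o/ — word-final, in an unstressed syllable — surfaces as [ə] (rule 1).

[zəzˈɡihsəssə]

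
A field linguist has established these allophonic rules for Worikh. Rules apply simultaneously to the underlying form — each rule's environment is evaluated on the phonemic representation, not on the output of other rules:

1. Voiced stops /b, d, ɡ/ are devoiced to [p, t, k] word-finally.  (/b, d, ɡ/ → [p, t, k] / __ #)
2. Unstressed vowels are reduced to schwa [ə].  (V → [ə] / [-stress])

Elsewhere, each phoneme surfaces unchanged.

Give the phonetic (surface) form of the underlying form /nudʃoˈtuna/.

/n/ (word-initial): no rule targets it → [n].
/u/ (between /n/ and /d/): in an unstressed syllable, so rule 2 applies → [ə].
/d/ (between /u/ and /ʃ/) fails the environment for rule 1, so it stays [d].
/ʃ/ stays [ʃ].
/o/ — between /ʃ/ and /t/, in an unstressed syllable — surfaces as [ə] (rule 2).
/t/ (between /o/ and /u/) is unaffected → [t].
/u/ (between /t/ and /n/) is in the target of rule 2 but the environment (in an unstressed syllable) is not met → [u].
/n/ stays [n].
/a/ (word-final) occurs in an unstressed syllable → [ə] by rule 2.

[nədʃəˈtunə]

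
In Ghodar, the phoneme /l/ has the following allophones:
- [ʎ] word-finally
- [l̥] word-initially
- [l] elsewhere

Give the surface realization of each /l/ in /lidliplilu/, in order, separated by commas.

[l̥], [l], [l], [l]

Occurrence 1 (position 1): word-initially → [l̥].
Occurrence 2 (position 4): no conditioning environment matches → elsewhere allophone [l].
Occurrence 3 (position 7): no conditioning environment matches → elsewhere allophone [l].
Occurrence 4 (position 9): no conditioning environment matches → elsewhere allophone [l].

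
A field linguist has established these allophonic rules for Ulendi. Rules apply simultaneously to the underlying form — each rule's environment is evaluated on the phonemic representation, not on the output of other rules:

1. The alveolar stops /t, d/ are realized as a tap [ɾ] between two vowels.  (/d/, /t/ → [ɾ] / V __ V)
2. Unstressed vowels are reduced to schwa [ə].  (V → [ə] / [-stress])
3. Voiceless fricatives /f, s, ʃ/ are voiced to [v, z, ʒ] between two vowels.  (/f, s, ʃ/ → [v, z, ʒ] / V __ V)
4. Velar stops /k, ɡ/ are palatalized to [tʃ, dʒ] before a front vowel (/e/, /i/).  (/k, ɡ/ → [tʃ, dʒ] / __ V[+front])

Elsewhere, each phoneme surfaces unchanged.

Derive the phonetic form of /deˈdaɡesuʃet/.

/d/ (word-initial): rule 1 targets it, but not between two vowels → unchanged [d].
/e/ meets the environment for rule 2 (in an unstressed syllable) → [ə].
/d/ meets the environment for rule 1 (between two vowels) → [ɾ].
/a/ (between /d/ and /ɡ/) is in the target of rule 2 but the environment (in an unstressed syllable) is not met → [a].
Rule 4 applies to /ɡ/ (between /a/ and /e/: before a front vowel) → [dʒ].
Rule 2 applies to /e/ (between /ɡ/ and /s/: in an unstressed syllable) → [ə].
/s/ meets the environment for rule 3 (between two vowels) → [z].
Rule 2 applies to /u/ (between /s/ and /ʃ/: in an unstressed syllable) → [ə].
/ʃ/ (between /u/ and /e/) occurs between two vowels → [ʒ] by rule 3.
/e/ meets the environment for rule 2 (in an unstressed syllable) → [ə].
/t/ (word-final) fails the environment for rule 1, so it stays [t].

[dəˈɾadʒəzəʒət]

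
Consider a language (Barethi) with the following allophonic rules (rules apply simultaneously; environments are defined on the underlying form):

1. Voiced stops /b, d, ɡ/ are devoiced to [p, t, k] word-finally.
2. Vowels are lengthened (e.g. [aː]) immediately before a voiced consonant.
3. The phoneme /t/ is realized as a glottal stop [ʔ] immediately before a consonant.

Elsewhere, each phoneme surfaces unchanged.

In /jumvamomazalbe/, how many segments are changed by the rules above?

Segments that undergo a rule: /u/ → [uː] (rule 2); /a/ → [aː] (rule 2); /o/ → [oː] (rule 2); /a/ → [aː] (rule 2); /a/ → [aː] (rule 2).
All other segments surface unchanged.

5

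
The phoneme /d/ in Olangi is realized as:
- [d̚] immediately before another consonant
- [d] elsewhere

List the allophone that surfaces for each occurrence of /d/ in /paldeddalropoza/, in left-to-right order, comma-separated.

[d], [d̚], [d]

Occurrence 1 (position 4): no conditioning environment matches → elsewhere allophone [d].
Occurrence 2 (position 6): immediately before another consonant → [d̚].
Occurrence 3 (position 7): no conditioning environment matches → elsewhere allophone [d].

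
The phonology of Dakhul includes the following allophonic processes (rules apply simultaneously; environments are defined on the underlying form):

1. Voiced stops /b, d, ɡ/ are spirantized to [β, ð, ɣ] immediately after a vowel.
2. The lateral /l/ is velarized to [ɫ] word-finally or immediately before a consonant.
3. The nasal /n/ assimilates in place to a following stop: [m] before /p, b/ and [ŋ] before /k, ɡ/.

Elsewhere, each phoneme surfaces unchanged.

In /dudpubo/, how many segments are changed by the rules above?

2

Segments that undergo a rule: /d/ → [ð] (rule 1); /b/ → [β] (rule 1).
All other segments surface unchanged.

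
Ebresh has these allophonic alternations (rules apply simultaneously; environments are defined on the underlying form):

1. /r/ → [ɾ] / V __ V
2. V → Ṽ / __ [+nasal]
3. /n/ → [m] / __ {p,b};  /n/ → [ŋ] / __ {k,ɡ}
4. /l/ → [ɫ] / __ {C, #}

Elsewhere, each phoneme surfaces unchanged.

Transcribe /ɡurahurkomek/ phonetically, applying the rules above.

[ɡuɾahurkõmek]

/u/ (between /ɡ/ and /r/) fails the environment for rule 2, so it stays [u].
/r/ (between /u/ and /a/): between two vowels, so rule 1 applies → [ɾ].
/a/ (between /r/ and /h/) is in the target of rule 2 but the environment (before a nasal consonant) is not met → [a].
/u/ (between /h/ and /r/): rule 2 targets it, but not before a nasal consonant → unchanged [u].
/r/ (between /u/ and /k/) is in the target of rule 1 but the environment (between two vowels) is not met → [r].
Rule 2 applies to /o/ (between /k/ and /m/: before a nasal consonant) → [õ].
/e/ — between /m/ and /k/; rule 2 does not apply here → [e].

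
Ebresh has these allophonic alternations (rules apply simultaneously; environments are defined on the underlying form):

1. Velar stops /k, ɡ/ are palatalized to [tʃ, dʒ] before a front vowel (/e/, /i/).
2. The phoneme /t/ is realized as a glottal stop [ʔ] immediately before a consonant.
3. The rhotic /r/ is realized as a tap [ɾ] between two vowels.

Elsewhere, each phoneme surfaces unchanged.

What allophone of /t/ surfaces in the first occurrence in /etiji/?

/t/ — between /e/ and /i/; rule 2 does not apply here → [t].

[t]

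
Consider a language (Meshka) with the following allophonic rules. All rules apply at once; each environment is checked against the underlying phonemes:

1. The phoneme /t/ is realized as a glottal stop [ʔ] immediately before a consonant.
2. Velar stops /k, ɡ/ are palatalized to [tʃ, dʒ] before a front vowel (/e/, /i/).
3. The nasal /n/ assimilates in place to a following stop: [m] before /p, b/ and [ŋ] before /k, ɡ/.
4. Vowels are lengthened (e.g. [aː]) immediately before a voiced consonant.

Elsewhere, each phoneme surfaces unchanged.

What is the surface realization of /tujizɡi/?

[tuːjiːzdʒi]

/t/ — word-initial; rule 1 does not apply here → [t].
/u/ meets the environment for rule 4 (before a voiced consonant) → [uː].
/j/ (between /u/ and /i/): no rule targets it → [j].
Rule 4 applies to /i/ (between /j/ and /z/: before a voiced consonant) → [iː].
/z/ — not in any rule's target class → [z].
/ɡ/ meets the environment for rule 2 (before a front vowel) → [dʒ].
/i/ — word-final; rule 4 does not apply here → [i].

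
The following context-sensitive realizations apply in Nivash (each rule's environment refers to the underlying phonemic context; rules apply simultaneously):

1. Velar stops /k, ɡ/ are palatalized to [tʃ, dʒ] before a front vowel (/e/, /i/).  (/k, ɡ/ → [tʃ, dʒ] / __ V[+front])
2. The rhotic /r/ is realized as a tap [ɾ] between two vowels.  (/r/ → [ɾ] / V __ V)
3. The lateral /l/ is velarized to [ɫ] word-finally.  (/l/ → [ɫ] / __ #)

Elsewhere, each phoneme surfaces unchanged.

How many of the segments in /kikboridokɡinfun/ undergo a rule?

Segments that undergo a rule: /k/ → [tʃ] (rule 1); /r/ → [ɾ] (rule 2); /ɡ/ → [dʒ] (rule 1).
All other segments surface unchanged.

3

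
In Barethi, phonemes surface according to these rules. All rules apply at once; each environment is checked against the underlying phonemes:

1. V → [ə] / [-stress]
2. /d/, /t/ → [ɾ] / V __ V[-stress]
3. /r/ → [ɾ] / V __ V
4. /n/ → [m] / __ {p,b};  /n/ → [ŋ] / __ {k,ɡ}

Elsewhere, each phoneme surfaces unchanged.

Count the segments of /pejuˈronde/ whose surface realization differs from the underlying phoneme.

Segments that undergo a rule: /e/ → [ə] (rule 1); /u/ → [ə] (rule 1); /r/ → [ɾ] (rule 3); /e/ → [ə] (rule 1).
All other segments surface unchanged.

4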